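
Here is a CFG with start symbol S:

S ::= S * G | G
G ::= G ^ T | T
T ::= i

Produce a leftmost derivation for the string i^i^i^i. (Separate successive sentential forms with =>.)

S=>G=>G^T=>G^T^T=>G^T^T^T=>T^T^T^T=>i^T^T^T=>i^i^T^T=>i^i^i^T=>i^i^i^i

S => G   [S ::= G]
G => G^T   [G ::= G ^ T]
G^T => G^T^T   [G ::= G ^ T]
G^T^T => G^T^T^T   [G ::= G ^ T]
G^T^T^T => T^T^T^T   [G ::= T]
T^T^T^T => i^T^T^T   [T ::= i]
i^T^T^T => i^i^T^T   [T ::= i]
i^i^T^T => i^i^i^T   [T ::= i]
i^i^i^T => i^i^i^i   [T ::= i]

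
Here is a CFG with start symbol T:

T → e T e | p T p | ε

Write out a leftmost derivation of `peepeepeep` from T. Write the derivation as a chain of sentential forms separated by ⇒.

T ⇒ pTp   [T → p T p]
pTp ⇒ peTep   [T → e T e]
peTep ⇒ peeTeep   [T → e T e]
peeTeep ⇒ peepTpeep   [T → p T p]
peepTpeep ⇒ peepeTepeep   [T → e T e]
peepeTepeep ⇒ peepeepeep   [T → ε]

T ⇒ pTp ⇒ peTep ⇒ peeTeep ⇒ peepTpeep ⇒ peepeTepeep ⇒ peepeepeep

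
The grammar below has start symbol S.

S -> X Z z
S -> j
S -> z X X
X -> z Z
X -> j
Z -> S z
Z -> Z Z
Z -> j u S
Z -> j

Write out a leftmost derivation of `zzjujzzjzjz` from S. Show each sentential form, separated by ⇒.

S ⇒ zXX   [S -> z X X]
zXX ⇒ zzZX   [X -> z Z]
zzZX ⇒ zzjuSX   [Z -> j u S]
zzjuSX ⇒ zzjujX   [S -> j]
zzjujX ⇒ zzjujzZ   [X -> z Z]
zzjujzZ ⇒ zzjujzSz   [Z -> S z]
zzjujzSz ⇒ zzjujzzXXz   [S -> z X X]
zzjujzzXXz ⇒ zzjujzzjXz   [X -> j]
zzjujzzjXz ⇒ zzjujzzjzZz   [X -> z Z]
zzjujzzjzZz ⇒ zzjujzzjzjz   [Z -> j]

S ⇒ zXX ⇒ zzZX ⇒ zzjuSX ⇒ zzjujX ⇒ zzjujzZ ⇒ zzjujzSz ⇒ zzjujzzXXz ⇒ zzjujzzjXz ⇒ zzjujzzjzZz ⇒ zzjujzzjzjz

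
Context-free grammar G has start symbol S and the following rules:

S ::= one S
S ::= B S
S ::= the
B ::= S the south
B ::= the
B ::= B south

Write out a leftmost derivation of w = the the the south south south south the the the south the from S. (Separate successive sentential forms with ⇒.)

S ⇒ B S ⇒ S the south S ⇒ B S the south S ⇒ B south S the south S ⇒ B south south S the south S ⇒ B south south south S the south S ⇒ S the south south south south S the south S ⇒ B S the south south south south S the south S ⇒ the S the south south south south S the south S ⇒ the the the south south south south S the south S ⇒ the the the south south south south B S the south S ⇒ the the the south south south south the S the south S ⇒ the the the south south south south the the the south S ⇒ the the the south south south south the the the south the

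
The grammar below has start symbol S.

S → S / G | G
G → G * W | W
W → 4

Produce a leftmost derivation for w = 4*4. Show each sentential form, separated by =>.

S=>G=>G*W=>W*W=>4*W=>4*4

S => G   [S → G]
G => G*W   [G → G * W]
G*W => W*W   [G → W]
W*W => 4*W   [W → 4]
4*W => 4*4   [W → 4]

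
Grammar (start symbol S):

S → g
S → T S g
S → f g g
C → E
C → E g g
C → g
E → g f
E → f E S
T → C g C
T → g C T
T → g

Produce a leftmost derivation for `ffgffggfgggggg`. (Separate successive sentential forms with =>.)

S => TSg   [S → T S g]
TSg => CgCSg   [T → C g C]
CgCSg => EgCSg   [C → E]
EgCSg => fESgCSg   [E → f E S]
fESgCSg => ffESSgCSg   [E → f E S]
ffESSgCSg => ffgfSSgCSg   [E → g f]
ffgfSSgCSg => ffgffggSgCSg   [S → f g g]
ffgffggSgCSg => ffgffggfgggCSg   [S → f g g]
ffgffggfgggCSg => ffgffggfggggSg   [C → g]
ffgffggfggggSg => ffgffggfgggggg   [S → g]

S => TSg => CgCSg => EgCSg => fESgCSg => ffESSgCSg => ffgfSSgCSg => ffgffggSgCSg => ffgffggfgggCSg => ffgffggfggggSg => ffgffggfgggggg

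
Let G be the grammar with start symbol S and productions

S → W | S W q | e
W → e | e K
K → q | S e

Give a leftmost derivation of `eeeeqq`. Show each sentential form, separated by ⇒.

S ⇒ SWq ⇒ WWq ⇒ eKWq ⇒ eSeWq ⇒ eeeWq ⇒ eeeeKq ⇒ eeeeqq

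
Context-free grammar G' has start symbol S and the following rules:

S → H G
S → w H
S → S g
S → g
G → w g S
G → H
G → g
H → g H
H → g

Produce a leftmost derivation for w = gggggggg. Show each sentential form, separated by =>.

S => Sg => Sgg => HGgg => gHGgg => ggHGgg => gggHGgg => ggggHGgg => gggggGgg => gggggggg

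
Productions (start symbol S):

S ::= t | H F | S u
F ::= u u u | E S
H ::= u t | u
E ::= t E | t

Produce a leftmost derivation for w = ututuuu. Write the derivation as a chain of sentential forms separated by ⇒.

S ⇒ HF   [S ::= H F]
HF ⇒ uF   [H ::= u]
uF ⇒ uES   [F ::= E S]
uES ⇒ utS   [E ::= t]
utS ⇒ utHF   [S ::= H F]
utHF ⇒ ututF   [H ::= u t]
ututF ⇒ ututuuu   [F ::= u u u]

S ⇒ HF ⇒ uF ⇒ uES ⇒ utS ⇒ utHF ⇒ ututF ⇒ ututuuu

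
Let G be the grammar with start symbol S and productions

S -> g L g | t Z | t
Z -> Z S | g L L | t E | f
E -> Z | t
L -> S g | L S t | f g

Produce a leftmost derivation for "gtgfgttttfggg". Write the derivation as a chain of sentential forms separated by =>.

S=>gLg=>gSgg=>gtZgg=>gtgLLgg=>gtgLStLgg=>gtgLStStLgg=>gtgfgStStLgg=>gtgfgttStLgg=>gtgfgttttLgg=>gtgfgttttfggg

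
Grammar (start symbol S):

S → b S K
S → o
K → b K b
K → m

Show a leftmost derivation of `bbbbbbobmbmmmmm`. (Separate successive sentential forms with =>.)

S=>bSK=>bbSKK=>bbbSKKK=>bbbbSKKKK=>bbbbbSKKKKK=>bbbbbbSKKKKKK=>bbbbbboKKKKKK=>bbbbbbobKbKKKKK=>bbbbbbobmbKKKKK=>bbbbbbobmbmKKKK=>bbbbbbobmbmmKKK=>bbbbbbobmbmmmKK=>bbbbbbobmbmmmmK=>bbbbbbobmbmmmmm

S => bSK   [S → b S K]
bSK => bbSKK   [S → b S K]
bbSKK => bbbSKKK   [S → b S K]
bbbSKKK => bbbbSKKKK   [S → b S K]
bbbbSKKKK => bbbbbSKKKKK   [S → b S K]
bbbbbSKKKKK => bbbbbbSKKKKKK   [S → b S K]
bbbbbbSKKKKKK => bbbbbboKKKKKK   [S → o]
bbbbbboKKKKKK => bbbbbbobKbKKKKK   [K → b K b]
bbbbbbobKbKKKKK => bbbbbbobmbKKKKK   [K → m]
bbbbbbobmbKKKKK => bbbbbbobmbmKKKK   [K → m]
bbbbbbobmbmKKKK => bbbbbbobmbmmKKK   [K → m]
bbbbbbobmbmmKKK => bbbbbbobmbmmmKK   [K → m]
bbbbbbobmbmmmKK => bbbbbbobmbmmmmK   [K → m]
bbbbbbobmbmmmmK => bbbbbbobmbmmmmm   [K → m]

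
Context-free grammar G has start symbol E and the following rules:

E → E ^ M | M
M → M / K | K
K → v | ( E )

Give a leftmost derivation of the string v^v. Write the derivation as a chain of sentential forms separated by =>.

E => E^M => M^M => K^M => v^M => v^K => v^v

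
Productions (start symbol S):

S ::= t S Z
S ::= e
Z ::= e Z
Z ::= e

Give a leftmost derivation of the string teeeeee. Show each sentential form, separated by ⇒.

S ⇒ tSZ ⇒ teZ ⇒ teeZ ⇒ teeeZ ⇒ teeeeZ ⇒ teeeeeZ ⇒ teeeeee

S ⇒ tSZ   [S ::= t S Z]
tSZ ⇒ teZ   [S ::= e]
teZ ⇒ teeZ   [Z ::= e Z]
teeZ ⇒ teeeZ   [Z ::= e Z]
teeeZ ⇒ teeeeZ   [Z ::= e Z]
teeeeZ ⇒ teeeeeZ   [Z ::= e Z]
teeeeeZ ⇒ teeeeee   [Z ::= e]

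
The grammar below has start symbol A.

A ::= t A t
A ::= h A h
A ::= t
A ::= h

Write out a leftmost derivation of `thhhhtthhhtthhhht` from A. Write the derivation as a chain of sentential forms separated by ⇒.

A ⇒ tAt   [A ::= t A t]
tAt ⇒ thAht   [A ::= h A h]
thAht ⇒ thhAhht   [A ::= h A h]
thhAhht ⇒ thhhAhhht   [A ::= h A h]
thhhAhhht ⇒ thhhhAhhhht   [A ::= h A h]
thhhhAhhhht ⇒ thhhhtAthhhht   [A ::= t A t]
thhhhtAthhhht ⇒ thhhhttAtthhhht   [A ::= t A t]
thhhhttAtthhhht ⇒ thhhhtthAhtthhhht   [A ::= h A h]
thhhhtthAhtthhhht ⇒ thhhhtthhhtthhhht   [A ::= h]

A ⇒ tAt ⇒ thAht ⇒ thhAhht ⇒ thhhAhhht ⇒ thhhhAhhhht ⇒ thhhhtAthhhht ⇒ thhhhttAtthhhht ⇒ thhhhtthAhtthhhht ⇒ thhhhtthhhtthhhht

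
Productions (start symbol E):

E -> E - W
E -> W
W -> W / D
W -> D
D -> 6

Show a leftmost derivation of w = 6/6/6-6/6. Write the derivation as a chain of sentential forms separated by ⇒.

E⇒E-W⇒W-W⇒W/D-W⇒W/D/D-W⇒D/D/D-W⇒6/D/D-W⇒6/6/D-W⇒6/6/6-W⇒6/6/6-W/D⇒6/6/6-D/D⇒6/6/6-6/D⇒6/6/6-6/6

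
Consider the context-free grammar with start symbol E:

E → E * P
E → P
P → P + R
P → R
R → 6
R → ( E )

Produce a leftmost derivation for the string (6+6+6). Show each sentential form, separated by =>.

E => P => R => (E) => (P) => (P+R) => (P+R+R) => (R+R+R) => (6+R+R) => (6+6+R) => (6+6+6)

E => P   [E → P]
P => R   [P → R]
R => (E)   [R → ( E )]
(E) => (P)   [E → P]
(P) => (P+R)   [P → P + R]
(P+R) => (P+R+R)   [P → P + R]
(P+R+R) => (R+R+R)   [P → R]
(R+R+R) => (6+R+R)   [R → 6]
(6+R+R) => (6+6+R)   [R → 6]
(6+6+R) => (6+6+6)   [R → 6]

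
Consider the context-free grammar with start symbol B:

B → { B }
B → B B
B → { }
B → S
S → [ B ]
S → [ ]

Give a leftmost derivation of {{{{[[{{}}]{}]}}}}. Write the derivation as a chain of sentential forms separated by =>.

B=>{B}=>{{B}}=>{{{B}}}=>{{{{B}}}}=>{{{{S}}}}=>{{{{[B]}}}}=>{{{{[BB]}}}}=>{{{{[SB]}}}}=>{{{{[[B]B]}}}}=>{{{{[[{B}]B]}}}}=>{{{{[[{{}}]B]}}}}=>{{{{[[{{}}]{}]}}}}

B => {B}   [B → { B }]
{B} => {{B}}   [B → { B }]
{{B}} => {{{B}}}   [B → { B }]
{{{B}}} => {{{{B}}}}   [B → { B }]
{{{{B}}}} => {{{{S}}}}   [B → S]
{{{{S}}}} => {{{{[B]}}}}   [S → [ B ]]
{{{{[B]}}}} => {{{{[BB]}}}}   [B → B B]
{{{{[BB]}}}} => {{{{[SB]}}}}   [B → S]
{{{{[SB]}}}} => {{{{[[B]B]}}}}   [S → [ B ]]
{{{{[[B]B]}}}} => {{{{[[{B}]B]}}}}   [B → { B }]
{{{{[[{B}]B]}}}} => {{{{[[{{}}]B]}}}}   [B → { }]
{{{{[[{{}}]B]}}}} => {{{{[[{{}}]{}]}}}}   [B → { }]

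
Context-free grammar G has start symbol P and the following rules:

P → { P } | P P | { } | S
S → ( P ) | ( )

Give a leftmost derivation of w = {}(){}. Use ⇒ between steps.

P ⇒ PP ⇒ PPP ⇒ {}PP ⇒ {}SP ⇒ {}()P ⇒ {}(){}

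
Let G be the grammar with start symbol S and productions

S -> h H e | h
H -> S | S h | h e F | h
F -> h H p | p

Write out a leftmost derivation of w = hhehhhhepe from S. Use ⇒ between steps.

S ⇒ hHe ⇒ hheFe ⇒ hhehHpe ⇒ hhehSpe ⇒ hhehhHepe ⇒ hhehhShepe ⇒ hhehhhhepe

S ⇒ hHe   [S -> h H e]
hHe ⇒ hheFe   [H -> h e F]
hheFe ⇒ hhehHpe   [F -> h H p]
hhehHpe ⇒ hhehSpe   [H -> S]
hhehSpe ⇒ hhehhHepe   [S -> h H e]
hhehhHepe ⇒ hhehhShepe   [H -> S h]
hhehhShepe ⇒ hhehhhhepe   [S -> h]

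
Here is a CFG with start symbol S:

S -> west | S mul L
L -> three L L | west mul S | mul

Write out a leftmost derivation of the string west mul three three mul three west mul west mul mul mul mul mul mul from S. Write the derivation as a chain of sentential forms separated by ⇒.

S ⇒ S mul L ⇒ S mul L mul L ⇒ S mul L mul L mul L ⇒ west mul L mul L mul L ⇒ west mul three L L mul L mul L ⇒ west mul three three L L L mul L mul L ⇒ west mul three three mul L L mul L mul L ⇒ west mul three three mul three L L L mul L mul L ⇒ west mul three three mul three west mul S L L mul L mul L ⇒ west mul three three mul three west mul west L L mul L mul L ⇒ west mul three three mul three west mul west mul L mul L mul L ⇒ west mul three three mul three west mul west mul mul mul L mul L ⇒ west mul three three mul three west mul west mul mul mul mul mul L ⇒ west mul three three mul three west mul west mul mul mul mul mul mul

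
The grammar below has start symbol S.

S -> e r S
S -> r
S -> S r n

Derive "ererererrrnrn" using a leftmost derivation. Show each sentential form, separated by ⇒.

S ⇒ erS ⇒ erSrn ⇒ ererSrn ⇒ ererSrnrn ⇒ erererSrnrn ⇒ ererererSrnrn ⇒ ererererrrnrn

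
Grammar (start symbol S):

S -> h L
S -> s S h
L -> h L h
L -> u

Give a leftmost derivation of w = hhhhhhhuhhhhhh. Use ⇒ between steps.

S⇒hL⇒hhLh⇒hhhLhh⇒hhhhLhhh⇒hhhhhLhhhh⇒hhhhhhLhhhhh⇒hhhhhhhLhhhhhh⇒hhhhhhhuhhhhhh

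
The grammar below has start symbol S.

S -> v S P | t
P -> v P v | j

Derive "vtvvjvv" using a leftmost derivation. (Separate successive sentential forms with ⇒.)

S ⇒ vSP   [S -> v S P]
vSP ⇒ vtP   [S -> t]
vtP ⇒ vtvPv   [P -> v P v]
vtvPv ⇒ vtvvPvv   [P -> v P v]
vtvvPvv ⇒ vtvvjvv   [P -> j]

S ⇒ vSP ⇒ vtP ⇒ vtvPv ⇒ vtvvPvv ⇒ vtvvjvv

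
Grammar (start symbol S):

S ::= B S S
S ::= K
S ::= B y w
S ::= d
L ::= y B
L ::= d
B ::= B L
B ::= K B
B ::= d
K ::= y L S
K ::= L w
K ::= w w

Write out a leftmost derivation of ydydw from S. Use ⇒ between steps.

S ⇒ K   [S ::= K]
K ⇒ Lw   [K ::= L w]
Lw ⇒ yBw   [L ::= y B]
yBw ⇒ yBLw   [B ::= B L]
yBLw ⇒ ydLw   [B ::= d]
ydLw ⇒ ydyBw   [L ::= y B]
ydyBw ⇒ ydydw   [B ::= d]

S ⇒ K ⇒ Lw ⇒ yBw ⇒ yBLw ⇒ ydLw ⇒ ydyBw ⇒ ydydw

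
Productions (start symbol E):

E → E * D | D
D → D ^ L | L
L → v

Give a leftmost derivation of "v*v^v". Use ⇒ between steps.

E⇒E*D⇒D*D⇒L*D⇒v*D⇒v*D^L⇒v*L^L⇒v*v^L⇒v*v^v

E ⇒ E*D   [E → E * D]
E*D ⇒ D*D   [E → D]
D*D ⇒ L*D   [D → L]
L*D ⇒ v*D   [L → v]
v*D ⇒ v*D^L   [D → D ^ L]
v*D^L ⇒ v*L^L   [D → L]
v*L^L ⇒ v*v^L   [L → v]
v*v^L ⇒ v*v^v   [L → v]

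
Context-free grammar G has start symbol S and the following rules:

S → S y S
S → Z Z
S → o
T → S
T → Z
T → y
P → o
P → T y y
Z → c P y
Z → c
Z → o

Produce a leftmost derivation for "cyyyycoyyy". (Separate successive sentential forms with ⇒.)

S ⇒ ZZ ⇒ cPyZ ⇒ cTyyyZ ⇒ cyyyyZ ⇒ cyyyycPy ⇒ cyyyycTyyy ⇒ cyyyycZyyy ⇒ cyyyycoyyy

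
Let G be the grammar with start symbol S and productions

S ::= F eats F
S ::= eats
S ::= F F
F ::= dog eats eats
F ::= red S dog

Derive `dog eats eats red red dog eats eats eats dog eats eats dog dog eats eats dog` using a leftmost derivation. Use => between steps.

S => F F   [S ::= F F]
F F => dog eats eats F   [F ::= dog eats eats]
dog eats eats F => dog eats eats red S dog   [F ::= red S dog]
dog eats eats red S dog => dog eats eats red F F dog   [S ::= F F]
dog eats eats red F F dog => dog eats eats red red S dog F dog   [F ::= red S dog]
dog eats eats red red S dog F dog => dog eats eats red red F eats F dog F dog   [S ::= F eats F]
dog eats eats red red F eats F dog F dog => dog eats eats red red dog eats eats eats F dog F dog   [F ::= dog eats eats]
dog eats eats red red dog eats eats eats F dog F dog => dog eats eats red red dog eats eats eats dog eats eats dog F dog   [F ::= dog eats eats]
dog eats eats red red dog eats eats eats dog eats eats dog F dog => dog eats eats red red dog eats eats eats dog eats eats dog dog eats eats dog   [F ::= dog eats eats]

S => F F => dog eats eats F => dog eats eats red S dog => dog eats eats red F F dog => dog eats eats red red S dog F dog => dog eats eats red red F eats F dog F dog => dog eats eats red red dog eats eats eats F dog F dog => dog eats eats red red dog eats eats eats dog eats eats dog F dog => dog eats eats red red dog eats eats eats dog eats eats dog dog eats eats dog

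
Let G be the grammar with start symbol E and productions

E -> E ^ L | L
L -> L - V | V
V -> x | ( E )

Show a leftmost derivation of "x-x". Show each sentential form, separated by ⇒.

E ⇒ L ⇒ L-V ⇒ V-V ⇒ x-V ⇒ x-x

E ⇒ L   [E -> L]
L ⇒ L-V   [L -> L - V]
L-V ⇒ V-V   [L -> V]
V-V ⇒ x-V   [V -> x]
x-V ⇒ x-x   [V -> x]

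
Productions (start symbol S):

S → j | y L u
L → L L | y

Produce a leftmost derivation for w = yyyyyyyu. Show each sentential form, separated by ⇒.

S ⇒ yLu   [S → y L u]
yLu ⇒ yLLu   [L → L L]
yLLu ⇒ yLLLu   [L → L L]
yLLLu ⇒ yLLLLu   [L → L L]
yLLLLu ⇒ yLLLLLu   [L → L L]
yLLLLLu ⇒ yLLLLLLu   [L → L L]
yLLLLLLu ⇒ yyLLLLLu   [L → y]
yyLLLLLu ⇒ yyyLLLLu   [L → y]
yyyLLLLu ⇒ yyyyLLLu   [L → y]
yyyyLLLu ⇒ yyyyyLLu   [L → y]
yyyyyLLu ⇒ yyyyyyLu   [L → y]
yyyyyyLu ⇒ yyyyyyyu   [L → y]

S ⇒ yLu ⇒ yLLu ⇒ yLLLu ⇒ yLLLLu ⇒ yLLLLLu ⇒ yLLLLLLu ⇒ yyLLLLLu ⇒ yyyLLLLu ⇒ yyyyLLLu ⇒ yyyyyLLu ⇒ yyyyyyLu ⇒ yyyyyyyu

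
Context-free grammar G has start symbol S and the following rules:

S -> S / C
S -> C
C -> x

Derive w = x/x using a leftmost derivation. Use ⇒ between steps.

S ⇒ S/C ⇒ C/C ⇒ x/C ⇒ x/x

S ⇒ S/C   [S -> S / C]
S/C ⇒ C/C   [S -> C]
C/C ⇒ x/C   [C -> x]
x/C ⇒ x/x   [C -> x]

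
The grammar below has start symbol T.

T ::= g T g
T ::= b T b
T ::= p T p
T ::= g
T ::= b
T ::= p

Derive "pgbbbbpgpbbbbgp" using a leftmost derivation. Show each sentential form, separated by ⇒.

T⇒pTp⇒pgTgp⇒pgbTbgp⇒pgbbTbbgp⇒pgbbbTbbbgp⇒pgbbbbTbbbbgp⇒pgbbbbpTpbbbbgp⇒pgbbbbpgpbbbbgp

T ⇒ pTp   [T ::= p T p]
pTp ⇒ pgTgp   [T ::= g T g]
pgTgp ⇒ pgbTbgp   [T ::= b T b]
pgbTbgp ⇒ pgbbTbbgp   [T ::= b T b]
pgbbTbbgp ⇒ pgbbbTbbbgp   [T ::= b T b]
pgbbbTbbbgp ⇒ pgbbbbTbbbbgp   [T ::= b T b]
pgbbbbTbbbbgp ⇒ pgbbbbpTpbbbbgp   [T ::= p T p]
pgbbbbpTpbbbbgp ⇒ pgbbbbpgpbbbbgp   [T ::= g]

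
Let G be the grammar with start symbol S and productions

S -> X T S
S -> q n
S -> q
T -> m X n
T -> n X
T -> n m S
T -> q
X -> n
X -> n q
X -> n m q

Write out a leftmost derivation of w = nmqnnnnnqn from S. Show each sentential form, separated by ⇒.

S ⇒ XTS   [S -> X T S]
XTS ⇒ nmqTS   [X -> n m q]
nmqTS ⇒ nmqnXS   [T -> n X]
nmqnXS ⇒ nmqnnS   [X -> n]
nmqnnS ⇒ nmqnnXTS   [S -> X T S]
nmqnnXTS ⇒ nmqnnnTS   [X -> n]
nmqnnnTS ⇒ nmqnnnnXS   [T -> n X]
nmqnnnnXS ⇒ nmqnnnnnS   [X -> n]
nmqnnnnnS ⇒ nmqnnnnnqn   [S -> q n]

S⇒XTS⇒nmqTS⇒nmqnXS⇒nmqnnS⇒nmqnnXTS⇒nmqnnnTS⇒nmqnnnnXS⇒nmqnnnnnS⇒nmqnnnnnqn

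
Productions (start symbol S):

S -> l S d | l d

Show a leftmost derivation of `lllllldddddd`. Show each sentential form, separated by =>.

S => lSd   [S -> l S d]
lSd => llSdd   [S -> l S d]
llSdd => lllSddd   [S -> l S d]
lllSddd => llllSdddd   [S -> l S d]
llllSdddd => lllllSddddd   [S -> l S d]
lllllSddddd => lllllldddddd   [S -> l d]

S=>lSd=>llSdd=>lllSddd=>llllSdddd=>lllllSddddd=>lllllldddddd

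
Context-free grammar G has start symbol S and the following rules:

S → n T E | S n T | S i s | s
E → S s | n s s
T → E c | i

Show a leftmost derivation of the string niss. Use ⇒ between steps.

S⇒nTE⇒niE⇒niSs⇒niss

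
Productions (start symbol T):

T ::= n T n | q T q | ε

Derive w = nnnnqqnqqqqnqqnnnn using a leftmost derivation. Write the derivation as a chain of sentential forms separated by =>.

T=>nTn=>nnTnn=>nnnTnnn=>nnnnTnnnn=>nnnnqTqnnnn=>nnnnqqTqqnnnn=>nnnnqqnTnqqnnnn=>nnnnqqnqTqnqqnnnn=>nnnnqqnqqTqqnqqnnnn=>nnnnqqnqqqqnqqnnnn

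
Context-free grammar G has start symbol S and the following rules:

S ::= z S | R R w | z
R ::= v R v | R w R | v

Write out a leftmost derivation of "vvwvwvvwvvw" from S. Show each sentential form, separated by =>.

S => RRw   [S ::= R R w]
RRw => RwRRw   [R ::= R w R]
RwRRw => vRvwRRw   [R ::= v R v]
vRvwRRw => vRwRvwRRw   [R ::= R w R]
vRwRvwRRw => vRwRwRvwRRw   [R ::= R w R]
vRwRwRvwRRw => vvwRwRvwRRw   [R ::= v]
vvwRwRvwRRw => vvwvwRvwRRw   [R ::= v]
vvwvwRvwRRw => vvwvwvvwRRw   [R ::= v]
vvwvwvvwRRw => vvwvwvvwvRw   [R ::= v]
vvwvwvvwvRw => vvwvwvvwvvw   [R ::= v]

S=>RRw=>RwRRw=>vRvwRRw=>vRwRvwRRw=>vRwRwRvwRRw=>vvwRwRvwRRw=>vvwvwRvwRRw=>vvwvwvvwRRw=>vvwvwvvwvRw=>vvwvwvvwvvw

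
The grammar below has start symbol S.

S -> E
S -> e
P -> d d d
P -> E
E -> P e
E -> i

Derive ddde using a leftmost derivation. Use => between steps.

S => E => Pe => ddde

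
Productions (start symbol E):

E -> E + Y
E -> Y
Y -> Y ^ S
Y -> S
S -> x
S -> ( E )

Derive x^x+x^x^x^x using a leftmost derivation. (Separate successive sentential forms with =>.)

E=>E+Y=>Y+Y=>Y^S+Y=>S^S+Y=>x^S+Y=>x^x+Y=>x^x+Y^S=>x^x+Y^S^S=>x^x+Y^S^S^S=>x^x+S^S^S^S=>x^x+x^S^S^S=>x^x+x^x^S^S=>x^x+x^x^x^S=>x^x+x^x^x^x

E => E+Y   [E -> E + Y]
E+Y => Y+Y   [E -> Y]
Y+Y => Y^S+Y   [Y -> Y ^ S]
Y^S+Y => S^S+Y   [Y -> S]
S^S+Y => x^S+Y   [S -> x]
x^S+Y => x^x+Y   [S -> x]
x^x+Y => x^x+Y^S   [Y -> Y ^ S]
x^x+Y^S => x^x+Y^S^S   [Y -> Y ^ S]
x^x+Y^S^S => x^x+Y^S^S^S   [Y -> Y ^ S]
x^x+Y^S^S^S => x^x+S^S^S^S   [Y -> S]
x^x+S^S^S^S => x^x+x^S^S^S   [S -> x]
x^x+x^S^S^S => x^x+x^x^S^S   [S -> x]
x^x+x^x^S^S => x^x+x^x^x^S   [S -> x]
x^x+x^x^x^S => x^x+x^x^x^x   [S -> x]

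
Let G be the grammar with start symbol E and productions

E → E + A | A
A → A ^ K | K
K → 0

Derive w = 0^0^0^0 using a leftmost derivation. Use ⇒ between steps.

E⇒A⇒A^K⇒A^K^K⇒A^K^K^K⇒K^K^K^K⇒0^K^K^K⇒0^0^K^K⇒0^0^0^K⇒0^0^0^0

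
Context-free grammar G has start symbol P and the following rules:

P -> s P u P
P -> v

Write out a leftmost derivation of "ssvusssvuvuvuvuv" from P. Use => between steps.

P => sPuP => ssPuPuP => ssvuPuP => ssvusPuPuP => ssvussPuPuPuP => ssvusssPuPuPuPuP => ssvusssvuPuPuPuP => ssvusssvuvuPuPuP => ssvusssvuvuvuPuP => ssvusssvuvuvuvuP => ssvusssvuvuvuvuv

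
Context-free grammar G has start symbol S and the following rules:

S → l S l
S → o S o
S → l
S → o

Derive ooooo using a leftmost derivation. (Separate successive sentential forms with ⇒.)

S ⇒ oSo ⇒ ooSoo ⇒ ooooo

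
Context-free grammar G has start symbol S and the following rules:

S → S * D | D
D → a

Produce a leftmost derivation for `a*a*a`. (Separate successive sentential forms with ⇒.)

S ⇒ S*D ⇒ S*D*D ⇒ D*D*D ⇒ a*D*D ⇒ a*a*D ⇒ a*a*a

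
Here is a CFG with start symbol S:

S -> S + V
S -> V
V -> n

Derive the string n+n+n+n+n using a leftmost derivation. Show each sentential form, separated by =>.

S => S+V   [S -> S + V]
S+V => S+V+V   [S -> S + V]
S+V+V => S+V+V+V   [S -> S + V]
S+V+V+V => S+V+V+V+V   [S -> S + V]
S+V+V+V+V => V+V+V+V+V   [S -> V]
V+V+V+V+V => n+V+V+V+V   [V -> n]
n+V+V+V+V => n+n+V+V+V   [V -> n]
n+n+V+V+V => n+n+n+V+V   [V -> n]
n+n+n+V+V => n+n+n+n+V   [V -> n]
n+n+n+n+V => n+n+n+n+n   [V -> n]

S=>S+V=>S+V+V=>S+V+V+V=>S+V+V+V+V=>V+V+V+V+V=>n+V+V+V+V=>n+n+V+V+V=>n+n+n+V+V=>n+n+n+n+V=>n+n+n+n+n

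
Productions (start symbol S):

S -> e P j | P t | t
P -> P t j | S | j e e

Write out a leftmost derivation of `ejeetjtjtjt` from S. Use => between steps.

S => Pt   [S -> P t]
Pt => St   [P -> S]
St => ePjt   [S -> e P j]
ePjt => eSjt   [P -> S]
eSjt => ePtjt   [S -> P t]
ePtjt => ePtjtjt   [P -> P t j]
ePtjtjt => ePtjtjtjt   [P -> P t j]
ePtjtjtjt => ejeetjtjtjt   [P -> j e e]

S => Pt => St => ePjt => eSjt => ePtjt => ePtjtjt => ePtjtjtjt => ejeetjtjtjt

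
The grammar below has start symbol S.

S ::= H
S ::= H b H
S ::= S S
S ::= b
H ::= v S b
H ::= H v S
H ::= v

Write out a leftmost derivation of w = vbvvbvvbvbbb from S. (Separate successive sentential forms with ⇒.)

S⇒HbH⇒vbH⇒vbvSb⇒vbvSSb⇒vbvHbHSb⇒vbvvbHSb⇒vbvvbHvSSb⇒vbvvbvSbvSSb⇒vbvvbvHbvSSb⇒vbvvbvvbvSSb⇒vbvvbvvbvbSb⇒vbvvbvvbvbbb

S ⇒ HbH   [S ::= H b H]
HbH ⇒ vbH   [H ::= v]
vbH ⇒ vbvSb   [H ::= v S b]
vbvSb ⇒ vbvSSb   [S ::= S S]
vbvSSb ⇒ vbvHbHSb   [S ::= H b H]
vbvHbHSb ⇒ vbvvbHSb   [H ::= v]
vbvvbHSb ⇒ vbvvbHvSSb   [H ::= H v S]
vbvvbHvSSb ⇒ vbvvbvSbvSSb   [H ::= v S b]
vbvvbvSbvSSb ⇒ vbvvbvHbvSSb   [S ::= H]
vbvvbvHbvSSb ⇒ vbvvbvvbvSSb   [H ::= v]
vbvvbvvbvSSb ⇒ vbvvbvvbvbSb   [S ::= b]
vbvvbvvbvbSb ⇒ vbvvbvvbvbbb   [S ::= b]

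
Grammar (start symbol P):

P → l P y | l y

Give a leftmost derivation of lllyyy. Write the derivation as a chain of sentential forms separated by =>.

P => lPy => llPyy => lllyyy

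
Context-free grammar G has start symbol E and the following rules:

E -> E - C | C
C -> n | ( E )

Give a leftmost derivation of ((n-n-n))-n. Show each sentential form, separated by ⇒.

E ⇒ E-C ⇒ C-C ⇒ (E)-C ⇒ (C)-C ⇒ ((E))-C ⇒ ((E-C))-C ⇒ ((E-C-C))-C ⇒ ((C-C-C))-C ⇒ ((n-C-C))-C ⇒ ((n-n-C))-C ⇒ ((n-n-n))-C ⇒ ((n-n-n))-n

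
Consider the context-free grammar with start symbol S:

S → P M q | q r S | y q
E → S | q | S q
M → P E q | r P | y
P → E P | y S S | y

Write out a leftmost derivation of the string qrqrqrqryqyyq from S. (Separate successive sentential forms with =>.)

S => qrS => qrqrS => qrqrPMq => qrqrEPMq => qrqrSPMq => qrqrqrSPMq => qrqrqrqrSPMq => qrqrqrqryqPMq => qrqrqrqryqyMq => qrqrqrqryqyyq

S => qrS   [S → q r S]
qrS => qrqrS   [S → q r S]
qrqrS => qrqrPMq   [S → P M q]
qrqrPMq => qrqrEPMq   [P → E P]
qrqrEPMq => qrqrSPMq   [E → S]
qrqrSPMq => qrqrqrSPMq   [S → q r S]
qrqrqrSPMq => qrqrqrqrSPMq   [S → q r S]
qrqrqrqrSPMq => qrqrqrqryqPMq   [S → y q]
qrqrqrqryqPMq => qrqrqrqryqyMq   [P → y]
qrqrqrqryqyMq => qrqrqrqryqyyq   [M → y]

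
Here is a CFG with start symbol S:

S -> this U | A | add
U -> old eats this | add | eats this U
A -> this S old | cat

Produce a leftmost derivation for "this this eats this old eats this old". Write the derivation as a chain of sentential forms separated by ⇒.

S ⇒ A ⇒ this S old ⇒ this this U old ⇒ this this eats this U old ⇒ this this eats this old eats this old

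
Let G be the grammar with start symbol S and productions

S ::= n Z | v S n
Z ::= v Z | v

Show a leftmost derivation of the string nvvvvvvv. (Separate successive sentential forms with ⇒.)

S⇒nZ⇒nvZ⇒nvvZ⇒nvvvZ⇒nvvvvZ⇒nvvvvvZ⇒nvvvvvvZ⇒nvvvvvvv

S ⇒ nZ   [S ::= n Z]
nZ ⇒ nvZ   [Z ::= v Z]
nvZ ⇒ nvvZ   [Z ::= v Z]
nvvZ ⇒ nvvvZ   [Z ::= v Z]
nvvvZ ⇒ nvvvvZ   [Z ::= v Z]
nvvvvZ ⇒ nvvvvvZ   [Z ::= v Z]
nvvvvvZ ⇒ nvvvvvvZ   [Z ::= v Z]
nvvvvvvZ ⇒ nvvvvvvv   [Z ::= v]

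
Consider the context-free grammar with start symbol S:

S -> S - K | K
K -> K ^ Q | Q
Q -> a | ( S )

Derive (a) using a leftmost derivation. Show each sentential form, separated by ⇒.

S ⇒ K   [S -> K]
K ⇒ Q   [K -> Q]
Q ⇒ (S)   [Q -> ( S )]
(S) ⇒ (K)   [S -> K]
(K) ⇒ (Q)   [K -> Q]
(Q) ⇒ (a)   [Q -> a]

S⇒K⇒Q⇒(S)⇒(K)⇒(Q)⇒(a)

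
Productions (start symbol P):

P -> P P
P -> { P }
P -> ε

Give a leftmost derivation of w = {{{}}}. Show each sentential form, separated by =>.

P => PP   [P -> P P]
PP => PPP   [P -> P P]
PPP => {P}PP   [P -> { P }]
{P}PP => {PP}PP   [P -> P P]
{PP}PP => {{P}P}PP   [P -> { P }]
{{P}P}PP => {{{P}}P}PP   [P -> { P }]
{{{P}}P}PP => {{{}}P}PP   [P -> ε]
{{{}}P}PP => {{{}}}PP   [P -> ε]
{{{}}}PP => {{{}}}P   [P -> ε]
{{{}}}P => {{{}}}   [P -> ε]

P => PP => PPP => {P}PP => {PP}PP => {{P}P}PP => {{{P}}P}PP => {{{}}P}PP => {{{}}}PP => {{{}}}P => {{{}}}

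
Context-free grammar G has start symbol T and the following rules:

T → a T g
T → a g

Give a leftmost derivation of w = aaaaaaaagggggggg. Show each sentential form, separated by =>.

T => aTg => aaTgg => aaaTggg => aaaaTgggg => aaaaaTggggg => aaaaaaTgggggg => aaaaaaaTggggggg => aaaaaaaagggggggg

T => aTg   [T → a T g]
aTg => aaTgg   [T → a T g]
aaTgg => aaaTggg   [T → a T g]
aaaTggg => aaaaTgggg   [T → a T g]
aaaaTgggg => aaaaaTggggg   [T → a T g]
aaaaaTggggg => aaaaaaTgggggg   [T → a T g]
aaaaaaTgggggg => aaaaaaaTggggggg   [T → a T g]
aaaaaaaTggggggg => aaaaaaaagggggggg   [T → a g]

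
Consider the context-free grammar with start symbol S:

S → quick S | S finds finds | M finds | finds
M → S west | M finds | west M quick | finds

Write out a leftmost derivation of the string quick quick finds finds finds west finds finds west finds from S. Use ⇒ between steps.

S ⇒ quick S   [S → quick S]
quick S ⇒ quick M finds   [S → M finds]
quick M finds ⇒ quick S west finds   [M → S west]
quick S west finds ⇒ quick M finds west finds   [S → M finds]
quick M finds west finds ⇒ quick M finds finds west finds   [M → M finds]
quick M finds finds west finds ⇒ quick S west finds finds west finds   [M → S west]
quick S west finds finds west finds ⇒ quick quick S west finds finds west finds   [S → quick S]
quick quick S west finds finds west finds ⇒ quick quick S finds finds west finds finds west finds   [S → S finds finds]
quick quick S finds finds west finds finds west finds ⇒ quick quick finds finds finds west finds finds west finds   [S → finds]

S ⇒ quick S ⇒ quick M finds ⇒ quick S west finds ⇒ quick M finds west finds ⇒ quick M finds finds west finds ⇒ quick S west finds finds west finds ⇒ quick quick S west finds finds west finds ⇒ quick quick S finds finds west finds finds west finds ⇒ quick quick finds finds finds west finds finds west finds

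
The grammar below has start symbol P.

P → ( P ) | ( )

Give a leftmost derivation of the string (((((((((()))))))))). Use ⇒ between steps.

P ⇒ (P) ⇒ ((P)) ⇒ (((P))) ⇒ ((((P)))) ⇒ (((((P))))) ⇒ ((((((P)))))) ⇒ (((((((P))))))) ⇒ ((((((((P)))))))) ⇒ (((((((((P))))))))) ⇒ (((((((((())))))))))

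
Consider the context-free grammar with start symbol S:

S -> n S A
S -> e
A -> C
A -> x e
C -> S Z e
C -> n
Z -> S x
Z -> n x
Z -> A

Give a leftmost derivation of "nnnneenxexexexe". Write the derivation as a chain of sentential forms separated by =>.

S=>nSA=>nnSAA=>nnnSAAA=>nnnnSAAAA=>nnnneAAAA=>nnnneCAAA=>nnnneSZeAAA=>nnnneeZeAAA=>nnnneenxeAAA=>nnnneenxexeAA=>nnnneenxexexeA=>nnnneenxexexexe

S => nSA   [S -> n S A]
nSA => nnSAA   [S -> n S A]
nnSAA => nnnSAAA   [S -> n S A]
nnnSAAA => nnnnSAAAA   [S -> n S A]
nnnnSAAAA => nnnneAAAA   [S -> e]
nnnneAAAA => nnnneCAAA   [A -> C]
nnnneCAAA => nnnneSZeAAA   [C -> S Z e]
nnnneSZeAAA => nnnneeZeAAA   [S -> e]
nnnneeZeAAA => nnnneenxeAAA   [Z -> n x]
nnnneenxeAAA => nnnneenxexeAA   [A -> x e]
nnnneenxexeAA => nnnneenxexexeA   [A -> x e]
nnnneenxexexeA => nnnneenxexexexe   [A -> x e]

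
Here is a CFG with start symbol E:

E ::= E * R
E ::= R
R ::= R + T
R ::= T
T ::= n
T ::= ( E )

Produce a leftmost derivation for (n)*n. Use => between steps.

E => E*R   [E ::= E * R]
E*R => R*R   [E ::= R]
R*R => T*R   [R ::= T]
T*R => (E)*R   [T ::= ( E )]
(E)*R => (R)*R   [E ::= R]
(R)*R => (T)*R   [R ::= T]
(T)*R => (n)*R   [T ::= n]
(n)*R => (n)*T   [R ::= T]
(n)*T => (n)*n   [T ::= n]

E => E*R => R*R => T*R => (E)*R => (R)*R => (T)*R => (n)*R => (n)*T => (n)*n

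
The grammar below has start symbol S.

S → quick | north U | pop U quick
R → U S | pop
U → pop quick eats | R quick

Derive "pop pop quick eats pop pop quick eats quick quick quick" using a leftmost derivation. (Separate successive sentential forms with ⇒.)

S ⇒ pop U quick ⇒ pop R quick quick ⇒ pop U S quick quick ⇒ pop pop quick eats S quick quick ⇒ pop pop quick eats pop U quick quick quick ⇒ pop pop quick eats pop pop quick eats quick quick quick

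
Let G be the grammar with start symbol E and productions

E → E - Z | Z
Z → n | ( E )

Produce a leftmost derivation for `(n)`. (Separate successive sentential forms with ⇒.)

E ⇒ Z ⇒ (E) ⇒ (Z) ⇒ (n)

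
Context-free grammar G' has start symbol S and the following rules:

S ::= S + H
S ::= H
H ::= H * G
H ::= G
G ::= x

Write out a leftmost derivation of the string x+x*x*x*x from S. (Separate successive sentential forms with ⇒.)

S ⇒ S+H ⇒ H+H ⇒ G+H ⇒ x+H ⇒ x+H*G ⇒ x+H*G*G ⇒ x+H*G*G*G ⇒ x+G*G*G*G ⇒ x+x*G*G*G ⇒ x+x*x*G*G ⇒ x+x*x*x*G ⇒ x+x*x*x*x

S ⇒ S+H   [S ::= S + H]
S+H ⇒ H+H   [S ::= H]
H+H ⇒ G+H   [H ::= G]
G+H ⇒ x+H   [G ::= x]
x+H ⇒ x+H*G   [H ::= H * G]
x+H*G ⇒ x+H*G*G   [H ::= H * G]
x+H*G*G ⇒ x+H*G*G*G   [H ::= H * G]
x+H*G*G*G ⇒ x+G*G*G*G   [H ::= G]
x+G*G*G*G ⇒ x+x*G*G*G   [G ::= x]
x+x*G*G*G ⇒ x+x*x*G*G   [G ::= x]
x+x*x*G*G ⇒ x+x*x*x*G   [G ::= x]
x+x*x*x*G ⇒ x+x*x*x*x   [G ::= x]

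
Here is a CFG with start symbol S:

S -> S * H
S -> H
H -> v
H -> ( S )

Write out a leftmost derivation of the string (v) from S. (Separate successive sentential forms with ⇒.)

S ⇒ H ⇒ (S) ⇒ (H) ⇒ (v)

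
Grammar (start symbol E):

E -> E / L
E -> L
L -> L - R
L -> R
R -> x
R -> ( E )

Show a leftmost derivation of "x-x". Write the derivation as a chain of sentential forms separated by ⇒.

E ⇒ L ⇒ L-R ⇒ R-R ⇒ x-R ⇒ x-x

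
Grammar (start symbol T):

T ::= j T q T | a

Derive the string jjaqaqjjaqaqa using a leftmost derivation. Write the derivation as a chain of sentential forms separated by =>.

T => jTqT   [T ::= j T q T]
jTqT => jjTqTqT   [T ::= j T q T]
jjTqTqT => jjaqTqT   [T ::= a]
jjaqTqT => jjaqaqT   [T ::= a]
jjaqaqT => jjaqaqjTqT   [T ::= j T q T]
jjaqaqjTqT => jjaqaqjjTqTqT   [T ::= j T q T]
jjaqaqjjTqTqT => jjaqaqjjaqTqT   [T ::= a]
jjaqaqjjaqTqT => jjaqaqjjaqaqT   [T ::= a]
jjaqaqjjaqaqT => jjaqaqjjaqaqa   [T ::= a]

T => jTqT => jjTqTqT => jjaqTqT => jjaqaqT => jjaqaqjTqT => jjaqaqjjTqTqT => jjaqaqjjaqTqT => jjaqaqjjaqaqT => jjaqaqjjaqaqa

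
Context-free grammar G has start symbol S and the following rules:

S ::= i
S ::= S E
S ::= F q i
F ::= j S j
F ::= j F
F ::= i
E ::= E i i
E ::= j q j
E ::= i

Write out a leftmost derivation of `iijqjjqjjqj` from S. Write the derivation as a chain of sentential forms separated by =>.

S=>SE=>SEE=>SEEE=>SEEEE=>iEEEE=>iiEEE=>iijqjEE=>iijqjjqjE=>iijqjjqjjqj

S => SE   [S ::= S E]
SE => SEE   [S ::= S E]
SEE => SEEE   [S ::= S E]
SEEE => SEEEE   [S ::= S E]
SEEEE => iEEEE   [S ::= i]
iEEEE => iiEEE   [E ::= i]
iiEEE => iijqjEE   [E ::= j q j]
iijqjEE => iijqjjqjE   [E ::= j q j]
iijqjjqjE => iijqjjqjjqj   [E ::= j q j]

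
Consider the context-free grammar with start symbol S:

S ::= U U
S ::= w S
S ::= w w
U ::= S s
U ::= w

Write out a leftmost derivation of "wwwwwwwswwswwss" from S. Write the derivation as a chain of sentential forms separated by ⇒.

S ⇒ wS ⇒ wwS ⇒ wwwS ⇒ wwwUU ⇒ wwwSsU ⇒ wwwwSsU ⇒ wwwwwSsU ⇒ wwwwwwwsU ⇒ wwwwwwwsSs ⇒ wwwwwwwsUUs ⇒ wwwwwwwsSsUs ⇒ wwwwwwwswwsUs ⇒ wwwwwwwswwsSss ⇒ wwwwwwwswwswwss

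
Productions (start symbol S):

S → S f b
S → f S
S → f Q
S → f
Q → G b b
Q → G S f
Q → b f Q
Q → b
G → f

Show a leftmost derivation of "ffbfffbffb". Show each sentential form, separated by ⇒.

S ⇒ fS   [S → f S]
fS ⇒ fSfb   [S → S f b]
fSfb ⇒ ffQfb   [S → f Q]
ffQfb ⇒ ffbfQfb   [Q → b f Q]
ffbfQfb ⇒ ffbfGSffb   [Q → G S f]
ffbfGSffb ⇒ ffbffSffb   [G → f]
ffbffSffb ⇒ ffbfffQffb   [S → f Q]
ffbfffQffb ⇒ ffbfffbffb   [Q → b]

S ⇒ fS ⇒ fSfb ⇒ ffQfb ⇒ ffbfQfb ⇒ ffbfGSffb ⇒ ffbffSffb ⇒ ffbfffQffb ⇒ ffbfffbffb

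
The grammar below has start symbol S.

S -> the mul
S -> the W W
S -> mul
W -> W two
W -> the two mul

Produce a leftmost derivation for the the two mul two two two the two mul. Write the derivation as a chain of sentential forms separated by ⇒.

S ⇒ the W W ⇒ the W two W ⇒ the W two two W ⇒ the W two two two W ⇒ the the two mul two two two W ⇒ the the two mul two two two the two mul

S ⇒ the W W   [S -> the W W]
the W W ⇒ the W two W   [W -> W two]
the W two W ⇒ the W two two W   [W -> W two]
the W two two W ⇒ the W two two two W   [W -> W two]
the W two two two W ⇒ the the two mul two two two W   [W -> the two mul]
the the two mul two two two W ⇒ the the two mul two two two the two mul   [W -> the two mul]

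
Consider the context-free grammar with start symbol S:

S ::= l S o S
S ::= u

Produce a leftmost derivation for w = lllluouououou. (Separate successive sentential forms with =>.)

S=>lSoS=>llSoSoS=>lllSoSoSoS=>llllSoSoSoSoS=>lllluoSoSoSoS=>lllluouoSoSoS=>lllluououoSoS=>lllluouououoS=>lllluouououou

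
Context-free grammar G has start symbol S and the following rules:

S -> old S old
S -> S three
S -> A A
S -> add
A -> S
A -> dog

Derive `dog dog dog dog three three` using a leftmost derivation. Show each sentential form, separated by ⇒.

S ⇒ S three   [S -> S three]
S three ⇒ S three three   [S -> S three]
S three three ⇒ A A three three   [S -> A A]
A A three three ⇒ S A three three   [A -> S]
S A three three ⇒ A A A three three   [S -> A A]
A A A three three ⇒ dog A A three three   [A -> dog]
dog A A three three ⇒ dog dog A three three   [A -> dog]
dog dog A three three ⇒ dog dog S three three   [A -> S]
dog dog S three three ⇒ dog dog A A three three   [S -> A A]
dog dog A A three three ⇒ dog dog dog A three three   [A -> dog]
dog dog dog A three three ⇒ dog dog dog dog three three   [A -> dog]

S ⇒ S three ⇒ S three three ⇒ A A three three ⇒ S A three three ⇒ A A A three three ⇒ dog A A three three ⇒ dog dog A three three ⇒ dog dog S three three ⇒ dog dog A A three three ⇒ dog dog dog A three three ⇒ dog dog dog dog three three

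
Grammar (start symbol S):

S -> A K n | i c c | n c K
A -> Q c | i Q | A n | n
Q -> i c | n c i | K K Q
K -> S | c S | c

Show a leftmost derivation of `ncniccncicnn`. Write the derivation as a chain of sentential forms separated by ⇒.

S ⇒ ncK ⇒ ncS ⇒ ncAKn ⇒ ncnKn ⇒ ncnSn ⇒ ncnAKnn ⇒ ncniQKnn ⇒ ncniKKQKnn ⇒ ncnicKQKnn ⇒ ncniccQKnn ⇒ ncniccnciKnn ⇒ ncniccncicnn

S ⇒ ncK   [S -> n c K]
ncK ⇒ ncS   [K -> S]
ncS ⇒ ncAKn   [S -> A K n]
ncAKn ⇒ ncnKn   [A -> n]
ncnKn ⇒ ncnSn   [K -> S]
ncnSn ⇒ ncnAKnn   [S -> A K n]
ncnAKnn ⇒ ncniQKnn   [A -> i Q]
ncniQKnn ⇒ ncniKKQKnn   [Q -> K K Q]
ncniKKQKnn ⇒ ncnicKQKnn   [K -> c]
ncnicKQKnn ⇒ ncniccQKnn   [K -> c]
ncniccQKnn ⇒ ncniccnciKnn   [Q -> n c i]
ncniccnciKnn ⇒ ncniccncicnn   [K -> c]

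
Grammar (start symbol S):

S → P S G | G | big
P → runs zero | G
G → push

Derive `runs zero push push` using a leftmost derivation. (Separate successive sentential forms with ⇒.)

S ⇒ P S G ⇒ runs zero S G ⇒ runs zero G G ⇒ runs zero push G ⇒ runs zero push push

S ⇒ P S G   [S → P S G]
P S G ⇒ runs zero S G   [P → runs zero]
runs zero S G ⇒ runs zero G G   [S → G]
runs zero G G ⇒ runs zero push G   [G → push]
runs zero push G ⇒ runs zero push push   [G → push]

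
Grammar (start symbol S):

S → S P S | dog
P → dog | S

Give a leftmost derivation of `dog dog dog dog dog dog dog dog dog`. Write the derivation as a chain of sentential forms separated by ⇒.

S ⇒ S P S   [S → S P S]
S P S ⇒ S P S P S   [S → S P S]
S P S P S ⇒ S P S P S P S   [S → S P S]
S P S P S P S ⇒ S P S P S P S P S   [S → S P S]
S P S P S P S P S ⇒ dog P S P S P S P S   [S → dog]
dog P S P S P S P S ⇒ dog S S P S P S P S   [P → S]
dog S S P S P S P S ⇒ dog dog S P S P S P S   [S → dog]
dog dog S P S P S P S ⇒ dog dog dog P S P S P S   [S → dog]
dog dog dog P S P S P S ⇒ dog dog dog dog S P S P S   [P → dog]
dog dog dog dog S P S P S ⇒ dog dog dog dog dog P S P S   [S → dog]
dog dog dog dog dog P S P S ⇒ dog dog dog dog dog dog S P S   [P → dog]
dog dog dog dog dog dog S P S ⇒ dog dog dog dog dog dog dog P S   [S → dog]
dog dog dog dog dog dog dog P S ⇒ dog dog dog dog dog dog dog dog S   [P → dog]
dog dog dog dog dog dog dog dog S ⇒ dog dog dog dog dog dog dog dog dog   [S → dog]

S ⇒ S P S ⇒ S P S P S ⇒ S P S P S P S ⇒ S P S P S P S P S ⇒ dog P S P S P S P S ⇒ dog S S P S P S P S ⇒ dog dog S P S P S P S ⇒ dog dog dog P S P S P S ⇒ dog dog dog dog S P S P S ⇒ dog dog dog dog dog P S P S ⇒ dog dog dog dog dog dog S P S ⇒ dog dog dog dog dog dog dog P S ⇒ dog dog dog dog dog dog dog dog S ⇒ dog dog dog dog dog dog dog dog dog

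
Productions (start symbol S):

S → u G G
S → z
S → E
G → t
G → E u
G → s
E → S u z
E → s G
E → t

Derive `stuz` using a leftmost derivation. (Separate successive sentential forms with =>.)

S => E => Suz => Euz => sGuz => stuz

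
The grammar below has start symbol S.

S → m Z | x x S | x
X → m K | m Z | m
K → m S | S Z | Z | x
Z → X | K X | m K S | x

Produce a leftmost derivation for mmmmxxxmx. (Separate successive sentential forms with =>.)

S=>mZ=>mmKS=>mmZS=>mmKXS=>mmSZXS=>mmmZZXS=>mmmmKSZXS=>mmmmxSZXS=>mmmmxxZXS=>mmmmxxxXS=>mmmmxxxmS=>mmmmxxxmx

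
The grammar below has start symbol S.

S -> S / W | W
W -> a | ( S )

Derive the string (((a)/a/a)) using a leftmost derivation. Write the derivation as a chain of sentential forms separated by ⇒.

S ⇒ W   [S -> W]
W ⇒ (S)   [W -> ( S )]
(S) ⇒ (W)   [S -> W]
(W) ⇒ ((S))   [W -> ( S )]
((S)) ⇒ ((S/W))   [S -> S / W]
((S/W)) ⇒ ((S/W/W))   [S -> S / W]
((S/W/W)) ⇒ ((W/W/W))   [S -> W]
((W/W/W)) ⇒ (((S)/W/W))   [W -> ( S )]
(((S)/W/W)) ⇒ (((W)/W/W))   [S -> W]
(((W)/W/W)) ⇒ (((a)/W/W))   [W -> a]
(((a)/W/W)) ⇒ (((a)/a/W))   [W -> a]
(((a)/a/W)) ⇒ (((a)/a/a))   [W -> a]

S ⇒ W ⇒ (S) ⇒ (W) ⇒ ((S)) ⇒ ((S/W)) ⇒ ((S/W/W)) ⇒ ((W/W/W)) ⇒ (((S)/W/W)) ⇒ (((W)/W/W)) ⇒ (((a)/W/W)) ⇒ (((a)/a/W)) ⇒ (((a)/a/a))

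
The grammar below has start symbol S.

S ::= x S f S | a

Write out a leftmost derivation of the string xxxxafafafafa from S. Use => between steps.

S => xSfS   [S ::= x S f S]
xSfS => xxSfSfS   [S ::= x S f S]
xxSfSfS => xxxSfSfSfS   [S ::= x S f S]
xxxSfSfSfS => xxxxSfSfSfSfS   [S ::= x S f S]
xxxxSfSfSfSfS => xxxxafSfSfSfS   [S ::= a]
xxxxafSfSfSfS => xxxxafafSfSfS   [S ::= a]
xxxxafafSfSfS => xxxxafafafSfS   [S ::= a]
xxxxafafafSfS => xxxxafafafafS   [S ::= a]
xxxxafafafafS => xxxxafafafafa   [S ::= a]

S => xSfS => xxSfSfS => xxxSfSfSfS => xxxxSfSfSfSfS => xxxxafSfSfSfS => xxxxafafSfSfS => xxxxafafafSfS => xxxxafafafafS => xxxxafafafafa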